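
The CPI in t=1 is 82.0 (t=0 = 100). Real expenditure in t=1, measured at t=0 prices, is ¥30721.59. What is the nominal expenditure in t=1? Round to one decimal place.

25191.7

Nominal = Real × (Index/100) = 30721.59 × (82.0/100)
        = 30721.59 × 0.820 = 25191.7038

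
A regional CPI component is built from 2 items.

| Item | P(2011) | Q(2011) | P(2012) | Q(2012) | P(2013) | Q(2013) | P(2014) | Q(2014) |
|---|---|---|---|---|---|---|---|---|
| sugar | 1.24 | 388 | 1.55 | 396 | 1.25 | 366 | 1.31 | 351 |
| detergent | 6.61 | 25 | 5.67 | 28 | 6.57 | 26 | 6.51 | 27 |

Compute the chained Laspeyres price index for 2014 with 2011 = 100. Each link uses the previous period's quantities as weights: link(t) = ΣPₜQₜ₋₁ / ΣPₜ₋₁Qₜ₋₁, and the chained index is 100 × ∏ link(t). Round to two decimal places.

Link 2011→2012:
ΣP(2012)Q(2011) = 1.55×388 + 5.67×25 = 601.4 + 141.75 = 743.15
ΣP(2011)Q(2011) = 1.24×388 + 6.61×25 = 481.12 + 165.25 = 646.37
link = 743.15/646.37 = 1.149728
Link 2012→2013:
ΣP(2013)Q(2012) = 1.25×396 + 6.57×28 = 495 + 183.96 = 678.96
ΣP(2012)Q(2012) = 1.55×396 + 5.67×28 = 613.8 + 158.76 = 772.56
link = 678.96/772.56 = 0.878844
Link 2013→2014:
ΣP(2014)Q(2013) = 1.31×366 + 6.51×26 = 479.46 + 169.26 = 648.72
ΣP(2013)Q(2013) = 1.25×366 + 6.57×26 = 457.5 + 170.82 = 628.32
link = 648.72/628.32 = 1.032468
Chained index = 100 × 1.149728 × 0.878844 × 1.032468 = 104.3239

104.32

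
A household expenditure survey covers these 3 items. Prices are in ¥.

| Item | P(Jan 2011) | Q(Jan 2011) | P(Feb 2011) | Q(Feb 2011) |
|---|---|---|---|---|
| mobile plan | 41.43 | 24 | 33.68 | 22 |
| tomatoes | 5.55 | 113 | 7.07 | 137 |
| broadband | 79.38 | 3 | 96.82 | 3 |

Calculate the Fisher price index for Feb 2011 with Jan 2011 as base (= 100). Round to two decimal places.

103.37

Laspeyres component (base-period weights):
ΣP(Feb 2011)Q(Jan 2011) = 33.68×24 + 7.07×113 + 96.82×3 = 808.32 + 798.91 + 290.46 = 1897.69
ΣP(Jan 2011)Q(Jan 2011) = 41.43×24 + 5.55×113 + 79.38×3 = 994.32 + 627.15 + 238.14 = 1859.61
L = 1897.69 / 1859.61 × 100 = 102.0477
Paasche component (current-period weights):
ΣP(Feb 2011)Q(Feb 2011) = 33.68×22 + 7.07×137 + 96.82×3 = 740.96 + 968.59 + 290.46 = 2000.01
ΣP(Jan 2011)Q(Feb 2011) = 41.43×22 + 5.55×137 + 79.38×3 = 911.46 + 760.35 + 238.14 = 1909.95
P = 2000.01 / 1909.95 × 100 = 104.7153
Fisher = √(L × P) = √(102.0477 × 104.7153) = 103.3729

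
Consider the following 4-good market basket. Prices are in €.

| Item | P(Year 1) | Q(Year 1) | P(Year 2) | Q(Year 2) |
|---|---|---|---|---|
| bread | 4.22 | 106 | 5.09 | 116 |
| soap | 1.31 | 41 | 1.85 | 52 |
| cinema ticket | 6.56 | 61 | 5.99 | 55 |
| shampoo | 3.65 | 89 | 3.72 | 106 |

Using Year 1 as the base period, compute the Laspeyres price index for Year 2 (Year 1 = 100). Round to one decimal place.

Laspeyres price index uses base-period quantities as weights.
ΣP(Year 2)·Q(Year 1) = 5.09×106 + 1.85×41 + 5.99×61 + 3.72×89 = 539.54 + 75.85 + 365.39 + 331.08 = 1311.86
ΣP(Year 1)·Q(Year 1) = 4.22×106 + 1.31×41 + 6.56×61 + 3.65×89 = 447.32 + 53.71 + 400.16 + 324.85 = 1226.04
Index = 1311.86 / 1226.04 × 100 = 106.9998

107.0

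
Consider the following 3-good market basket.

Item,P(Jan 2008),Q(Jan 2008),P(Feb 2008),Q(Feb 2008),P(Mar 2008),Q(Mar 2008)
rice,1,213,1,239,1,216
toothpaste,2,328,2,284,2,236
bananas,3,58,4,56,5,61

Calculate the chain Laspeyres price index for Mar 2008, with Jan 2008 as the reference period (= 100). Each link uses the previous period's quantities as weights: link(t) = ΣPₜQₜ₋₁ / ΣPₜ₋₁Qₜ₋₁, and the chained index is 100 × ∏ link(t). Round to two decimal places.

111.29

Link Jan 2008→Feb 2008:
ΣP(Feb 2008)Q(Jan 2008) = 1×213 + 2×328 + 4×58 = 213 + 656 + 232 = 1101
ΣP(Jan 2008)Q(Jan 2008) = 1×213 + 2×328 + 3×58 = 213 + 656 + 174 = 1043
link = 1101/1043 = 1.055609
Link Feb 2008→Mar 2008:
ΣP(Mar 2008)Q(Feb 2008) = 1×239 + 2×284 + 5×56 = 239 + 568 + 280 = 1087
ΣP(Feb 2008)Q(Feb 2008) = 1×239 + 2×284 + 4×56 = 239 + 568 + 224 = 1031
link = 1087/1031 = 1.054316
Chained index = 100 × 1.055609 × 1.054316 = 111.2945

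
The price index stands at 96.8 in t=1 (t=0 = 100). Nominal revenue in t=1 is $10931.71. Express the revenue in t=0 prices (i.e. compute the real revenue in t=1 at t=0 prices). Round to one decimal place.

11293.1

Real = Nominal ÷ (Index/100) = 10931.71 ÷ (96.8/100)
     = 10931.71 ÷ 0.968 = 11293.0888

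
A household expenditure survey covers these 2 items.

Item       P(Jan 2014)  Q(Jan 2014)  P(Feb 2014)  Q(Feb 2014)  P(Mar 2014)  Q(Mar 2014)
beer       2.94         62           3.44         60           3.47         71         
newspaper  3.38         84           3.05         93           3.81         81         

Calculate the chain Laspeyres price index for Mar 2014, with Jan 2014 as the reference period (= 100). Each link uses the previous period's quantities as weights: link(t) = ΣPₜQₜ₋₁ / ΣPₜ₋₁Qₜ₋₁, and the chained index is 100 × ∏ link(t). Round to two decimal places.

Link Jan 2014→Feb 2014:
ΣP(Feb 2014)Q(Jan 2014) = 3.44×62 + 3.05×84 = 213.28 + 256.2 = 469.48
ΣP(Jan 2014)Q(Jan 2014) = 2.94×62 + 3.38×84 = 182.28 + 283.92 = 466.2
link = 469.48/466.2 = 1.007036
Link Feb 2014→Mar 2014:
ΣP(Mar 2014)Q(Feb 2014) = 3.47×60 + 3.81×93 = 208.2 + 354.33 = 562.53
ΣP(Feb 2014)Q(Feb 2014) = 3.44×60 + 3.05×93 = 206.4 + 283.65 = 490.05
link = 562.53/490.05 = 1.147903
Chained index = 100 × 1.007036 × 1.147903 = 115.5979

115.60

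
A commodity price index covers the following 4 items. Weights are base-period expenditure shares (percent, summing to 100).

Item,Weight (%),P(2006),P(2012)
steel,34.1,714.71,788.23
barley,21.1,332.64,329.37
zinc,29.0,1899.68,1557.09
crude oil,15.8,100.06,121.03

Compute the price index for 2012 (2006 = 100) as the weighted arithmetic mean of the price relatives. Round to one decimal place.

steel: 34.1 × (788.23/714.71) = 34.1 × 1.102867 = 37.6078
barley: 21.1 × (329.37/332.64) = 21.1 × 0.990170 = 20.8926
zinc: 29.0 × (1557.09/1899.68) = 29.0 × 0.819659 = 23.7701
crude oil: 15.8 × (121.03/100.06) = 15.8 × 1.209574 = 19.1113
Index = Σ wᵢ·(p₁ᵢ/p₀ᵢ) = 37.6078 + 20.8926 + 23.7701 + 19.1113 = 101.3817

101.4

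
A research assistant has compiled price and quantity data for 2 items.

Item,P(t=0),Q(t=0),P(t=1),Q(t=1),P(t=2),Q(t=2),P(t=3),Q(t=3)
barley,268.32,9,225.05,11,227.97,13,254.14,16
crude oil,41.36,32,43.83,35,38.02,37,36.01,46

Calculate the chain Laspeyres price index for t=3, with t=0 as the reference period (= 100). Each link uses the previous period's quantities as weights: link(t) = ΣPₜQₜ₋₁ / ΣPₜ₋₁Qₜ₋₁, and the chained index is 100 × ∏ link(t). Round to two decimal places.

93.12

Link t=0→t=1:
ΣP(t=1)Q(t=0) = 225.05×9 + 43.83×32 = 2025.45 + 1402.56 = 3428.01
ΣP(t=0)Q(t=0) = 268.32×9 + 41.36×32 = 2414.88 + 1323.52 = 3738.4
link = 3428.01/3738.4 = 0.916973
Link t=1→t=2:
ΣP(t=2)Q(t=1) = 227.97×11 + 38.02×35 = 2507.67 + 1330.7 = 3838.37
ΣP(t=1)Q(t=1) = 225.05×11 + 43.83×35 = 2475.55 + 1534.05 = 4009.6
link = 3838.37/4009.6 = 0.957295
Link t=2→t=3:
ΣP(t=3)Q(t=2) = 254.14×13 + 36.01×37 = 3303.82 + 1332.37 = 4636.19
ΣP(t=2)Q(t=2) = 227.97×13 + 38.02×37 = 2963.61 + 1406.74 = 4370.35
link = 4636.19/4370.35 = 1.060828
Chained index = 100 × 0.916973 × 0.957295 × 1.060828 = 93.1209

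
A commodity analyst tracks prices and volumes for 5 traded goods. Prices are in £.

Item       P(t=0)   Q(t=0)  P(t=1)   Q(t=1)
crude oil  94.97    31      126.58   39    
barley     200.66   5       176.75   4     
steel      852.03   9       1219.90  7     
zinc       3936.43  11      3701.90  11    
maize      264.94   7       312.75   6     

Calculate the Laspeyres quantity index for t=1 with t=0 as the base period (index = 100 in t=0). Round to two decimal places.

97.52

Laspeyres quantity index uses base-period prices as weights.
ΣP(t=0)·Q(t=1) = 94.97×39 + 200.66×4 + 852.03×7 + 3936.43×11 + 264.94×6 = 3703.83 + 802.64 + 5964.21 + 43300.73 + 1589.64 = 55361.05
ΣP(t=0)·Q(t=0) = 94.97×31 + 200.66×5 + 852.03×9 + 3936.43×11 + 264.94×7 = 2944.07 + 1003.3 + 7668.27 + 43300.73 + 1854.58 = 56770.95
Index = 55361.05 / 56770.95 × 100 = 97.5165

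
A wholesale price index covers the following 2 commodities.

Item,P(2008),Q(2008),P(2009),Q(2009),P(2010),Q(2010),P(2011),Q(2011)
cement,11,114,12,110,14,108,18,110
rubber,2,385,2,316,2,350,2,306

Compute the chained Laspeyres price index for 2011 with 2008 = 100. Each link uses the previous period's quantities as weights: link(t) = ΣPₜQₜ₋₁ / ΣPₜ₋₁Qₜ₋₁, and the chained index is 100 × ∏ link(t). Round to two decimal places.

140.49

Link 2008→2009:
ΣP(2009)Q(2008) = 12×114 + 2×385 = 1368 + 770 = 2138
ΣP(2008)Q(2008) = 11×114 + 2×385 = 1254 + 770 = 2024
link = 2138/2024 = 1.056324
Link 2009→2010:
ΣP(2010)Q(2009) = 14×110 + 2×316 = 1540 + 632 = 2172
ΣP(2009)Q(2009) = 12×110 + 2×316 = 1320 + 632 = 1952
link = 2172/1952 = 1.112705
Link 2010→2011:
ΣP(2011)Q(2010) = 18×108 + 2×350 = 1944 + 700 = 2644
ΣP(2010)Q(2010) = 14×108 + 2×350 = 1512 + 700 = 2212
link = 2644/2212 = 1.195298
Chained index = 100 × 1.056324 × 1.112705 × 1.195298 = 140.4926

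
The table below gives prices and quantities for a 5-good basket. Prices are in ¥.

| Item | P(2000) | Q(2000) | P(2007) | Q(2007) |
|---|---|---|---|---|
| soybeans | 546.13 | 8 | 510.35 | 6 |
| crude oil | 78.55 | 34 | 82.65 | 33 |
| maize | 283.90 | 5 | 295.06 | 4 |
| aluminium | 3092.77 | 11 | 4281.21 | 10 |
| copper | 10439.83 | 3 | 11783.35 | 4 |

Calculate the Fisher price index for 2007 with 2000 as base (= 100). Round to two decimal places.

Laspeyres component (base-period weights):
ΣP(2007)Q(2000) = 510.35×8 + 82.65×34 + 295.06×5 + 4281.21×11 + 11783.35×3 = 4082.8 + 2810.1 + 1475.3 + 47093.31 + 35350.05 = 90811.56
ΣP(2000)Q(2000) = 546.13×8 + 78.55×34 + 283.90×5 + 3092.77×11 + 10439.83×3 = 4369.04 + 2670.7 + 1419.5 + 34020.47 + 31319.49 = 73799.2
L = 90811.56 / 73799.2 × 100 = 123.0522
Paasche component (current-period weights):
ΣP(2007)Q(2007) = 510.35×6 + 82.65×33 + 295.06×4 + 4281.21×10 + 11783.35×4 = 3062.1 + 2727.45 + 1180.24 + 42812.1 + 47133.4 = 96915.29
ΣP(2000)Q(2007) = 546.13×6 + 78.55×33 + 283.90×4 + 3092.77×10 + 10439.83×4 = 3276.78 + 2592.15 + 1135.6 + 30927.7 + 41759.32 = 79691.55
P = 96915.29 / 79691.55 × 100 = 121.6130
Fisher = √(L × P) = √(123.0522 × 121.6130) = 122.3305

122.33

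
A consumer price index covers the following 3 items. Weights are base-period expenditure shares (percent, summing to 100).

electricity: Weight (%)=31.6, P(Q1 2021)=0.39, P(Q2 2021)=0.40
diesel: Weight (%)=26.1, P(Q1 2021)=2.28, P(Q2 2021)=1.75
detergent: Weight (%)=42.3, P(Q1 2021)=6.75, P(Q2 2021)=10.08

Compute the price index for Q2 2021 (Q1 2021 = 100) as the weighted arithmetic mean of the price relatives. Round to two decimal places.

electricity: 31.6 × (0.40/0.39) = 31.6 × 1.025641 = 32.4103
diesel: 26.1 × (1.75/2.28) = 26.1 × 0.767544 = 20.0329
detergent: 42.3 × (10.08/6.75) = 42.3 × 1.493333 = 63.1680
Index = Σ wᵢ·(p₁ᵢ/p₀ᵢ) = 32.4103 + 20.0329 + 63.1680 = 115.6112

115.61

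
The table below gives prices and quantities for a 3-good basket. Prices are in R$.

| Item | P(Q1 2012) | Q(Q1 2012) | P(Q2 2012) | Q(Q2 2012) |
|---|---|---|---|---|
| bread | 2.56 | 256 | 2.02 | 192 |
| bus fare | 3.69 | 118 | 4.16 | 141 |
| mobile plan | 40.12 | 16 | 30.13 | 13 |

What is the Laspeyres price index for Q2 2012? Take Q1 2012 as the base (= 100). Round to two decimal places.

Laspeyres price index uses base-period quantities as weights.
ΣP(Q2 2012)·Q(Q1 2012) = 2.02×256 + 4.16×118 + 30.13×16 = 517.12 + 490.88 + 482.08 = 1490.08
ΣP(Q1 2012)·Q(Q1 2012) = 2.56×256 + 3.69×118 + 40.12×16 = 655.36 + 435.42 + 641.92 = 1732.7
Index = 1490.08 / 1732.7 × 100 = 85.9976

86.00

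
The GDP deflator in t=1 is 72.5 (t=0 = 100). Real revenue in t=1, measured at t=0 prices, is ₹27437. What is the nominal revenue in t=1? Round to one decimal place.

19891.8

Nominal = Real × (Index/100) = 27437 × (72.5/100)
        = 27437 × 0.725 = 19891.8250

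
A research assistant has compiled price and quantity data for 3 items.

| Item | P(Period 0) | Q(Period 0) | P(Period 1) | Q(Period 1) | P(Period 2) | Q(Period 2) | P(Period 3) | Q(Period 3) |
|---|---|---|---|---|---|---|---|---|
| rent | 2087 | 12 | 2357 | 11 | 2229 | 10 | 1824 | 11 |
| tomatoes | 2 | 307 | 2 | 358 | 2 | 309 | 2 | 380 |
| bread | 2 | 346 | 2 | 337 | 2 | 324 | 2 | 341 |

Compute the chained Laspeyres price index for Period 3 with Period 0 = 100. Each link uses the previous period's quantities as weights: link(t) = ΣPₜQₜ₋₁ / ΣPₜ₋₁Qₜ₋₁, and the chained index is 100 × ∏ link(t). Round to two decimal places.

88.20

Link Period 0→Period 1:
ΣP(Period 1)Q(Period 0) = 2357×12 + 2×307 + 2×346 = 28284 + 614 + 692 = 29590
ΣP(Period 0)Q(Period 0) = 2087×12 + 2×307 + 2×346 = 25044 + 614 + 692 = 26350
link = 29590/26350 = 1.122960
Link Period 1→Period 2:
ΣP(Period 2)Q(Period 1) = 2229×11 + 2×358 + 2×337 = 24519 + 716 + 674 = 25909
ΣP(Period 1)Q(Period 1) = 2357×11 + 2×358 + 2×337 = 25927 + 716 + 674 = 27317
link = 25909/27317 = 0.948457
Link Period 2→Period 3:
ΣP(Period 3)Q(Period 2) = 1824×10 + 2×309 + 2×324 = 18240 + 618 + 648 = 19506
ΣP(Period 2)Q(Period 2) = 2229×10 + 2×309 + 2×324 = 22290 + 618 + 648 = 23556
link = 19506/23556 = 0.828069
Chained index = 100 × 1.122960 × 0.948457 × 0.828069 = 88.1960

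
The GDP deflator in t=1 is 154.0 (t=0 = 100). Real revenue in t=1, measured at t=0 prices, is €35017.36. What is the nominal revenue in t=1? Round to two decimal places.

Nominal = Real × (Index/100) = 35017.36 × (154.0/100)
        = 35017.36 × 1.540 = 53926.7344

53926.73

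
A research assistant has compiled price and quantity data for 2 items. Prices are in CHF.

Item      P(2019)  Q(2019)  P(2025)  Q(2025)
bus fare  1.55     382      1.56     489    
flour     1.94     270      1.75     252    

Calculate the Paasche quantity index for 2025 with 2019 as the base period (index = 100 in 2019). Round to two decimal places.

112.67

Paasche quantity index uses current-period prices as weights.
ΣP(2025)·Q(2025) = 1.56×489 + 1.75×252 = 762.84 + 441 = 1203.84
ΣP(2025)·Q(2019) = 1.56×382 + 1.75×270 = 595.92 + 472.5 = 1068.42
Index = 1203.84 / 1068.42 × 100 = 112.6748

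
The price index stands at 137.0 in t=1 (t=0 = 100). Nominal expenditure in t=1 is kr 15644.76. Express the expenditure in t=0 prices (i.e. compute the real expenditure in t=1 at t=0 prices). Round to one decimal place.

11419.5

Real = Nominal ÷ (Index/100) = 15644.76 ÷ (137.0/100)
     = 15644.76 ÷ 1.370 = 11419.5328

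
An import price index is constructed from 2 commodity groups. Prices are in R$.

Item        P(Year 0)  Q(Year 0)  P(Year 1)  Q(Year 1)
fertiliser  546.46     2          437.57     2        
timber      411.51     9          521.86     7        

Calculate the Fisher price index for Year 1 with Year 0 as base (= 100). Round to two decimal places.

115.06

Laspeyres component (base-period weights):
ΣP(Year 1)Q(Year 0) = 437.57×2 + 521.86×9 = 875.14 + 4696.74 = 5571.88
ΣP(Year 0)Q(Year 0) = 546.46×2 + 411.51×9 = 1092.92 + 3703.59 = 4796.51
L = 5571.88 / 4796.51 × 100 = 116.1653
Paasche component (current-period weights):
ΣP(Year 1)Q(Year 1) = 437.57×2 + 521.86×7 = 875.14 + 3653.02 = 4528.16
ΣP(Year 0)Q(Year 1) = 546.46×2 + 411.51×7 = 1092.92 + 2880.57 = 3973.49
P = 4528.16 / 3973.49 × 100 = 113.9593
Fisher = √(L × P) = √(116.1653 × 113.9593) = 115.0570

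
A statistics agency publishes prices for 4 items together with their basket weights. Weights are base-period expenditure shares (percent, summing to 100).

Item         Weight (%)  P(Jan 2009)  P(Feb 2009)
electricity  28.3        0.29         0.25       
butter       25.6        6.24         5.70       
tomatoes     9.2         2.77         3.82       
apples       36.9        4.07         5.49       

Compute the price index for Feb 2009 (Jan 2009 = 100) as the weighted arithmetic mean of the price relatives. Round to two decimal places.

electricity: 28.3 × (0.25/0.29) = 28.3 × 0.862069 = 24.3966
butter: 25.6 × (5.70/6.24) = 25.6 × 0.913462 = 23.3846
tomatoes: 9.2 × (3.82/2.77) = 9.2 × 1.379061 = 12.6874
apples: 36.9 × (5.49/4.07) = 36.9 × 1.348894 = 49.7742
Index = Σ wᵢ·(p₁ᵢ/p₀ᵢ) = 24.3966 + 23.3846 + 12.6874 + 49.7742 = 110.2427

110.24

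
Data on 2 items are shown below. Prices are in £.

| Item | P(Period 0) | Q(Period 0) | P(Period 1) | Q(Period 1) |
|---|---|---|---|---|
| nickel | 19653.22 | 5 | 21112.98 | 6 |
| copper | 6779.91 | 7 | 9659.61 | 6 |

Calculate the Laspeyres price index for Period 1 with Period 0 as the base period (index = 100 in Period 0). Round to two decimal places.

Laspeyres price index uses base-period quantities as weights.
ΣP(Period 1)·Q(Period 0) = 21112.98×5 + 9659.61×7 = 105564.9 + 67617.27 = 173182.17
ΣP(Period 0)·Q(Period 0) = 19653.22×5 + 6779.91×7 = 98266.1 + 47459.37 = 145725.47
Index = 173182.17 / 145725.47 × 100 = 118.8414

118.84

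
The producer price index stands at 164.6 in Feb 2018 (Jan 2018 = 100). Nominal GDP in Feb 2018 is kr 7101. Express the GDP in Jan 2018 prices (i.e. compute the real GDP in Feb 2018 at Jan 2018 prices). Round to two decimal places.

Real = Nominal ÷ (Index/100) = 7101 ÷ (164.6/100)
     = 7101 ÷ 1.646 = 4314.0948

4314.09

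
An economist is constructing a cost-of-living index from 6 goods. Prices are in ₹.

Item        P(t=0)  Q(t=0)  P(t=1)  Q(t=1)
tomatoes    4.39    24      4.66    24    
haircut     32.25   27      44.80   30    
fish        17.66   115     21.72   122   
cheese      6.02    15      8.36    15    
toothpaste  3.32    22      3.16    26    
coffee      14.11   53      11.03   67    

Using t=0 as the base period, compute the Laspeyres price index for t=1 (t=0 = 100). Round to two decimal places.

117.37

Laspeyres price index uses base-period quantities as weights.
ΣP(t=1)·Q(t=0) = 4.66×24 + 44.80×27 + 21.72×115 + 8.36×15 + 3.16×22 + 11.03×53 = 111.84 + 1209.6 + 2497.8 + 125.4 + 69.52 + 584.59 = 4598.75
ΣP(t=0)·Q(t=0) = 4.39×24 + 32.25×27 + 17.66×115 + 6.02×15 + 3.32×22 + 14.11×53 = 105.36 + 870.75 + 2030.9 + 90.3 + 73.04 + 747.83 = 3918.18
Index = 4598.75 / 3918.18 × 100 = 117.3695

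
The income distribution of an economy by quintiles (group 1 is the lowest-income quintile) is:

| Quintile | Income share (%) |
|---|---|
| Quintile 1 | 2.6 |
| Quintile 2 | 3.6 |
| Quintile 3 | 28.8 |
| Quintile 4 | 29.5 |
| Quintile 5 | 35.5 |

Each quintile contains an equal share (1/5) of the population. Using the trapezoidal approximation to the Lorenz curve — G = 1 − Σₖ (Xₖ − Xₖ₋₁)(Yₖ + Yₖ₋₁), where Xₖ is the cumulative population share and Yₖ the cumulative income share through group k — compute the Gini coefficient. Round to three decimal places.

Cumulative income shares Yₖ: 0.0260, 0.0620, 0.3500, 0.6450, 1.0000
Σ (Xₖ−Xₖ₋₁)(Yₖ+Yₖ₋₁) = (1/5)(0.0260+0.0000) + (1/5)(0.0620+0.0260) + (1/5)(0.3500+0.0620) + (1/5)(0.6450+0.3500) + (1/5)(1.0000+0.6450)
  = 0.0052 + 0.0176 + 0.0824 + 0.1990 + 0.3290 = 0.6332
G = 1 − 0.6332 = 0.3668

0.367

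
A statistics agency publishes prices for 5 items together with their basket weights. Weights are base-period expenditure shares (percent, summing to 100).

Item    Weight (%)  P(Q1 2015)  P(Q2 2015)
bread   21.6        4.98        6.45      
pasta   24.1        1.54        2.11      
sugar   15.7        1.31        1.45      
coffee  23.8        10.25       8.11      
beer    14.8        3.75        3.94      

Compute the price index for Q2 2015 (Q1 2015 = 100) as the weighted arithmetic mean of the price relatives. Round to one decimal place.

112.8

bread: 21.6 × (6.45/4.98) = 21.6 × 1.295181 = 27.9759
pasta: 24.1 × (2.11/1.54) = 24.1 × 1.370130 = 33.0201
sugar: 15.7 × (1.45/1.31) = 15.7 × 1.106870 = 17.3779
coffee: 23.8 × (8.11/10.25) = 23.8 × 0.791220 = 18.8310
beer: 14.8 × (3.94/3.75) = 14.8 × 1.050667 = 15.5499
Index = Σ wᵢ·(p₁ᵢ/p₀ᵢ) = 27.9759 + 33.0201 + 17.3779 + 18.8310 + 15.5499 = 112.7548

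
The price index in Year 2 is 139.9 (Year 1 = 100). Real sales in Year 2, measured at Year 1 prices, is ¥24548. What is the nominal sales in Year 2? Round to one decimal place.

34342.7

Nominal = Real × (Index/100) = 24548 × (139.9/100)
        = 24548 × 1.399 = 34342.6520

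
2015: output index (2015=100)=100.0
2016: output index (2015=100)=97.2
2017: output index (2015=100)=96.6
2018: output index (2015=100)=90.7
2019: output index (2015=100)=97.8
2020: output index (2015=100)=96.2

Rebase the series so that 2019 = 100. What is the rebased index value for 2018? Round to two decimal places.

Rebased(2018) = 90.7 / 97.8 × 100 = 92.7403

92.74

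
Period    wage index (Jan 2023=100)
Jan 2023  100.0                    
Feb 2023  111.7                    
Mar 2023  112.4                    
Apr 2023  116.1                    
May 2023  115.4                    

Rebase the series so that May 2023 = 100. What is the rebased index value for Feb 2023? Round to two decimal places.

96.79

Rebased(Feb 2023) = 111.7 / 115.4 × 100 = 96.7938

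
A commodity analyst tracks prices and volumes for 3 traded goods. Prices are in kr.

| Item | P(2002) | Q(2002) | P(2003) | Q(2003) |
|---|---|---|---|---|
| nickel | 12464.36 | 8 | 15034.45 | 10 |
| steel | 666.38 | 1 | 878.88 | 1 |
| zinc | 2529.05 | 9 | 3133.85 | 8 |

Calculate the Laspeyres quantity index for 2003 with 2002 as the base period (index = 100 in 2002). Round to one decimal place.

118.2

Laspeyres quantity index uses base-period prices as weights.
ΣP(2002)·Q(2003) = 12464.36×10 + 666.38×1 + 2529.05×8 = 124643.6 + 666.38 + 20232.4 = 145542.38
ΣP(2002)·Q(2002) = 12464.36×8 + 666.38×1 + 2529.05×9 = 99714.88 + 666.38 + 22761.45 = 123142.71
Index = 145542.38 / 123142.71 × 100 = 118.1900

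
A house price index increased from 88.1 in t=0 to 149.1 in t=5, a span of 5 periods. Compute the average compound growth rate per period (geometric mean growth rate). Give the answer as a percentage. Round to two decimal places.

Growth factor = (149.1/88.1)^(1/5) = (1.692395)^(1/5) = 1.110965
Growth rate = 1.110965 − 1 = 0.110965 = 11.0965%

11.10%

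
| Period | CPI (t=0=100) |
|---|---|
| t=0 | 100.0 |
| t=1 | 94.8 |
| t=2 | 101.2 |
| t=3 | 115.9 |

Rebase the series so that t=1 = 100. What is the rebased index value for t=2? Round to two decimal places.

106.75

Rebased(t=2) = 101.2 / 94.8 × 100 = 106.7511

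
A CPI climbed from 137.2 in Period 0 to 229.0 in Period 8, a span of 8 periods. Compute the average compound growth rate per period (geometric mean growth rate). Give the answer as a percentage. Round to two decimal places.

6.61%

Growth factor = (229.0/137.2)^(1/8) = (1.669096)^(1/8) = 1.066130
Growth rate = 1.066130 − 1 = 0.066130 = 6.6130%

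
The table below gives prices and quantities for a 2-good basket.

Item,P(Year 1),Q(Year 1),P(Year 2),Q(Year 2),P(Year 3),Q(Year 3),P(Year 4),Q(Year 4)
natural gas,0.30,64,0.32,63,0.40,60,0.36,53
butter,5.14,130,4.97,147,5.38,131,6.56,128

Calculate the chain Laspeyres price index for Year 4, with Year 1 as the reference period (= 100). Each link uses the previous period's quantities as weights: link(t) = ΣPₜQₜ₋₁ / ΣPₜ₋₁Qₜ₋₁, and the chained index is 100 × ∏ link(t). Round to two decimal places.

Link Year 1→Year 2:
ΣP(Year 2)Q(Year 1) = 0.32×64 + 4.97×130 = 20.48 + 646.1 = 666.58
ΣP(Year 1)Q(Year 1) = 0.30×64 + 5.14×130 = 19.2 + 668.2 = 687.4
link = 666.58/687.4 = 0.969712
Link Year 2→Year 3:
ΣP(Year 3)Q(Year 2) = 0.40×63 + 5.38×147 = 25.2 + 790.86 = 816.06
ΣP(Year 2)Q(Year 2) = 0.32×63 + 4.97×147 = 20.16 + 730.59 = 750.75
link = 816.06/750.75 = 1.086993
Link Year 3→Year 4:
ΣP(Year 4)Q(Year 3) = 0.36×60 + 6.56×131 = 21.6 + 859.36 = 880.96
ΣP(Year 3)Q(Year 3) = 0.40×60 + 5.38×131 = 24 + 704.78 = 728.78
link = 880.96/728.78 = 1.208815
Chained index = 100 × 0.969712 × 1.086993 × 1.208815 = 127.4175

127.42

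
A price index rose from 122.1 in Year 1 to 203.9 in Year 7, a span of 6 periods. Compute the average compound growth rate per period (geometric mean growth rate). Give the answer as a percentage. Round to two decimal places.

Growth factor = (203.9/122.1)^(1/6) = (1.669943)^(1/6) = 1.089223
Growth rate = 1.089223 − 1 = 0.089223 = 8.9223%

8.92%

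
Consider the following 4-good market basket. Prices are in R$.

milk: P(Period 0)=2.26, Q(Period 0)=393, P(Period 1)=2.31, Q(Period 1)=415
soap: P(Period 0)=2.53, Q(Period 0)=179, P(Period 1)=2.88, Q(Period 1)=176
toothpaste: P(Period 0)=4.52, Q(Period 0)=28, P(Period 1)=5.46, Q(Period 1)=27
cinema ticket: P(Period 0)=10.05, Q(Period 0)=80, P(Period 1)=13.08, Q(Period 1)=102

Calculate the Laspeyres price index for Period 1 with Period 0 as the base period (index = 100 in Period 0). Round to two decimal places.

Laspeyres price index uses base-period quantities as weights.
ΣP(Period 1)·Q(Period 0) = 2.31×393 + 2.88×179 + 5.46×28 + 13.08×80 = 907.83 + 515.52 + 152.88 + 1046.4 = 2622.63
ΣP(Period 0)·Q(Period 0) = 2.26×393 + 2.53×179 + 4.52×28 + 10.05×80 = 888.18 + 452.87 + 126.56 + 804 = 2271.61
Index = 2622.63 / 2271.61 × 100 = 115.4525

115.45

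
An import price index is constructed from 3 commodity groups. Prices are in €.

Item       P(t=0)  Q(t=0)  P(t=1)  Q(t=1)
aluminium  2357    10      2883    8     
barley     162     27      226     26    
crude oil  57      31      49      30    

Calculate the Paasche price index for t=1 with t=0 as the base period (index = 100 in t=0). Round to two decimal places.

122.73

Paasche price index uses current-period quantities as weights.
ΣP(t=1)·Q(t=1) = 2883×8 + 226×26 + 49×30 = 23064 + 5876 + 1470 = 30410
ΣP(t=0)·Q(t=1) = 2357×8 + 162×26 + 57×30 = 18856 + 4212 + 1710 = 24778
Index = 30410 / 24778 × 100 = 122.7298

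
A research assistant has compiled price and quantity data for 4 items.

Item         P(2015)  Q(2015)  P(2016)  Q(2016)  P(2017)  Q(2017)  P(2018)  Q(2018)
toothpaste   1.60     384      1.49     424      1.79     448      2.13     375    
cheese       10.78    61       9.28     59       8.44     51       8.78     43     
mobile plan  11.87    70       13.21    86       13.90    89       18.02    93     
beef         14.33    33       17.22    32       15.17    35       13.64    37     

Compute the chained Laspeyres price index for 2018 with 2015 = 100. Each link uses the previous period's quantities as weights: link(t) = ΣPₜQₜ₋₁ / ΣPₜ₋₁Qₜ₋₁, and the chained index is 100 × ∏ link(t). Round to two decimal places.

Link 2015→2016:
ΣP(2016)Q(2015) = 1.49×384 + 9.28×61 + 13.21×70 + 17.22×33 = 572.16 + 566.08 + 924.7 + 568.26 = 2631.2
ΣP(2015)Q(2015) = 1.60×384 + 10.78×61 + 11.87×70 + 14.33×33 = 614.4 + 657.58 + 830.9 + 472.89 = 2575.77
link = 2631.2/2575.77 = 1.021520
Link 2016→2017:
ΣP(2017)Q(2016) = 1.79×424 + 8.44×59 + 13.90×86 + 15.17×32 = 758.96 + 497.96 + 1195.4 + 485.44 = 2937.76
ΣP(2016)Q(2016) = 1.49×424 + 9.28×59 + 13.21×86 + 17.22×32 = 631.76 + 547.52 + 1136.06 + 551.04 = 2866.38
link = 2937.76/2866.38 = 1.024902
Link 2017→2018:
ΣP(2018)Q(2017) = 2.13×448 + 8.78×51 + 18.02×89 + 13.64×35 = 954.24 + 447.78 + 1603.78 + 477.4 = 3483.2
ΣP(2017)Q(2017) = 1.79×448 + 8.44×51 + 13.90×89 + 15.17×35 = 801.92 + 430.44 + 1237.1 + 530.95 = 3000.41
link = 3483.2/3000.41 = 1.160908
Chained index = 100 × 1.021520 × 1.024902 × 1.160908 = 121.5422

121.54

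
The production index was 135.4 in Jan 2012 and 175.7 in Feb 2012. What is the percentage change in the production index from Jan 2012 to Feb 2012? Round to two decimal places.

Change = (175.7 − 135.4) / 135.4 × 100
       = 40.3 / 135.4 × 100 = 29.7637%

29.76%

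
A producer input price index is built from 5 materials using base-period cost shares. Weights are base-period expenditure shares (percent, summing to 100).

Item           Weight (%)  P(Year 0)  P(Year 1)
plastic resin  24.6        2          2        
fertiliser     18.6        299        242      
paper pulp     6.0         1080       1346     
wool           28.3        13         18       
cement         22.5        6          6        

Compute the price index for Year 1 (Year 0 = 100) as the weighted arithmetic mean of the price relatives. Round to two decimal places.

108.82

plastic resin: 24.6 × (2/2) = 24.6 × 1.000000 = 24.6000
fertiliser: 18.6 × (242/299) = 18.6 × 0.809365 = 15.0542
paper pulp: 6.0 × (1346/1080) = 6.0 × 1.246296 = 7.4778
wool: 28.3 × (18/13) = 28.3 × 1.384615 = 39.1846
cement: 22.5 × (6/6) = 22.5 × 1.000000 = 22.5000
Index = Σ wᵢ·(p₁ᵢ/p₀ᵢ) = 24.6000 + 15.0542 + 7.4778 + 39.1846 + 22.5000 = 108.8166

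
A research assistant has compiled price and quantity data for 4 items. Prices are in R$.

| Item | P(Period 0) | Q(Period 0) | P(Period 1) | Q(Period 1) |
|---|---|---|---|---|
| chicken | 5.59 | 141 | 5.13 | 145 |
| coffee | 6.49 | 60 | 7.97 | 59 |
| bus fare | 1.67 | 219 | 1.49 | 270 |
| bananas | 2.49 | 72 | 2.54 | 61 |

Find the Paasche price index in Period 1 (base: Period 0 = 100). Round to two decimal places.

98.61

Paasche price index uses current-period quantities as weights.
ΣP(Period 1)·Q(Period 1) = 5.13×145 + 7.97×59 + 1.49×270 + 2.54×61 = 743.85 + 470.23 + 402.3 + 154.94 = 1771.32
ΣP(Period 0)·Q(Period 1) = 5.59×145 + 6.49×59 + 1.67×270 + 2.49×61 = 810.55 + 382.91 + 450.9 + 151.89 = 1796.25
Index = 1771.32 / 1796.25 × 100 = 98.6121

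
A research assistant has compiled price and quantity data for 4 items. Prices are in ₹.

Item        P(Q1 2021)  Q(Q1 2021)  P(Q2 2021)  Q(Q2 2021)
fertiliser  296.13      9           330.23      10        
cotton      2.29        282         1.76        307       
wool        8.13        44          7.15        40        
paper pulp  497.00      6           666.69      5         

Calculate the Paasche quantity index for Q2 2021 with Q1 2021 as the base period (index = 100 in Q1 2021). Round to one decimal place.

95.9

Paasche quantity index uses current-period prices as weights.
ΣP(Q2 2021)·Q(Q2 2021) = 330.23×10 + 1.76×307 + 7.15×40 + 666.69×5 = 3302.3 + 540.32 + 286 + 3333.45 = 7462.07
ΣP(Q2 2021)·Q(Q1 2021) = 330.23×9 + 1.76×282 + 7.15×44 + 666.69×6 = 2972.07 + 496.32 + 314.6 + 4000.14 = 7783.13
Index = 7462.07 / 7783.13 × 100 = 95.8749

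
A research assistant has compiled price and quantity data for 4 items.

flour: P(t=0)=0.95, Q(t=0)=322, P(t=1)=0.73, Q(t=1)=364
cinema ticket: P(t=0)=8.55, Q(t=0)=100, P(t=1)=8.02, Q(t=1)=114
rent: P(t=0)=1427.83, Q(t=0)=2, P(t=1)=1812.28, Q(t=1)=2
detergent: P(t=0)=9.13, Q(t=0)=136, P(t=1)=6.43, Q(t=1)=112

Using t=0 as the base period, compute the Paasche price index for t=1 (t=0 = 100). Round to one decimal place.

Paasche price index uses current-period quantities as weights.
ΣP(t=1)·Q(t=1) = 0.73×364 + 8.02×114 + 1812.28×2 + 6.43×112 = 265.72 + 914.28 + 3624.56 + 720.16 = 5524.72
ΣP(t=0)·Q(t=1) = 0.95×364 + 8.55×114 + 1427.83×2 + 9.13×112 = 345.8 + 974.7 + 2855.66 + 1022.56 = 5198.72
Index = 5524.72 / 5198.72 × 100 = 106.2708

106.3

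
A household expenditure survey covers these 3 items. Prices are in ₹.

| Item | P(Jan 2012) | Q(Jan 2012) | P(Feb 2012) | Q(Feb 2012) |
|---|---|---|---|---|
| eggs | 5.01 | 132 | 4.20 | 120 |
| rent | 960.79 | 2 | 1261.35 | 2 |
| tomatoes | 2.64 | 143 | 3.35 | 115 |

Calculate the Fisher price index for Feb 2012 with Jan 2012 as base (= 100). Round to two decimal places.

Laspeyres component (base-period weights):
ΣP(Feb 2012)Q(Jan 2012) = 4.20×132 + 1261.35×2 + 3.35×143 = 554.4 + 2522.7 + 479.05 = 3556.15
ΣP(Jan 2012)Q(Jan 2012) = 5.01×132 + 960.79×2 + 2.64×143 = 661.32 + 1921.58 + 377.52 = 2960.42
L = 3556.15 / 2960.42 × 100 = 120.1232
Paasche component (current-period weights):
ΣP(Feb 2012)Q(Feb 2012) = 4.20×120 + 1261.35×2 + 3.35×115 = 504 + 2522.7 + 385.25 = 3411.95
ΣP(Jan 2012)Q(Feb 2012) = 5.01×120 + 960.79×2 + 2.64×115 = 601.2 + 1921.58 + 303.6 = 2826.38
P = 3411.95 / 2826.38 × 100 = 120.7180
Fisher = √(L × P) = √(120.1232 × 120.7180) = 120.4202

120.42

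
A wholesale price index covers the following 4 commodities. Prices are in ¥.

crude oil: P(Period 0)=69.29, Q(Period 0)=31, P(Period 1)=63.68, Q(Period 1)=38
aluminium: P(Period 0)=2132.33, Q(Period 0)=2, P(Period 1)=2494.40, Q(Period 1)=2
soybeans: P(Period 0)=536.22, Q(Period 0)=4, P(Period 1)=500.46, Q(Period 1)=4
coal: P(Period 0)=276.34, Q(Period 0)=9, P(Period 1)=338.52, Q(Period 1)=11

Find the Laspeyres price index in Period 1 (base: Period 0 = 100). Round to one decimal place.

Laspeyres price index uses base-period quantities as weights.
ΣP(Period 1)·Q(Period 0) = 63.68×31 + 2494.40×2 + 500.46×4 + 338.52×9 = 1974.08 + 4988.8 + 2001.84 + 3046.68 = 12011.4
ΣP(Period 0)·Q(Period 0) = 69.29×31 + 2132.33×2 + 536.22×4 + 276.34×9 = 2147.99 + 4264.66 + 2144.88 + 2487.06 = 11044.59
Index = 12011.4 / 11044.59 × 100 = 108.7537

108.8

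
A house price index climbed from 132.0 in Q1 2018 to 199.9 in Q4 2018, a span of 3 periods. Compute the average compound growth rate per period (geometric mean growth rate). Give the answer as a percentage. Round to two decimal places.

Growth factor = (199.9/132.0)^(1/3) = (1.514394)^(1/3) = 1.148364
Growth rate = 1.148364 − 1 = 0.148364 = 14.8364%

14.84%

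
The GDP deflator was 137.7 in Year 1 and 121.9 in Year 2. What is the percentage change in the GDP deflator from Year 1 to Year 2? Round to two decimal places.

Change = (121.9 − 137.7) / 137.7 × 100
       = -15.8 / 137.7 × 100 = -11.4742%

-11.47%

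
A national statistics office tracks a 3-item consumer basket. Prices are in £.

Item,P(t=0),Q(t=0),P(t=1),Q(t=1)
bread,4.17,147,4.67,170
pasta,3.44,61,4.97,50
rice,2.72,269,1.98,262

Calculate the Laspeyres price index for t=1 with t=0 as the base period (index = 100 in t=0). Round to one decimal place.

Laspeyres price index uses base-period quantities as weights.
ΣP(t=1)·Q(t=0) = 4.67×147 + 4.97×61 + 1.98×269 = 686.49 + 303.17 + 532.62 = 1522.28
ΣP(t=0)·Q(t=0) = 4.17×147 + 3.44×61 + 2.72×269 = 612.99 + 209.84 + 731.68 = 1554.51
Index = 1522.28 / 1554.51 × 100 = 97.9267

97.9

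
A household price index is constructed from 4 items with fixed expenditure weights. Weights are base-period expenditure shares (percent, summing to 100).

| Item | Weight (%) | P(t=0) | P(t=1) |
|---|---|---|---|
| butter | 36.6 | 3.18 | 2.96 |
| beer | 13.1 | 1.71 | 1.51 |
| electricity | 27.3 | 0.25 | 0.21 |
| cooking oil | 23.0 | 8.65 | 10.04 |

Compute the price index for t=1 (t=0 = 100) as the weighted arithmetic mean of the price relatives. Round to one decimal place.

95.3

butter: 36.6 × (2.96/3.18) = 36.6 × 0.930818 = 34.0679
beer: 13.1 × (1.51/1.71) = 13.1 × 0.883041 = 11.5678
electricity: 27.3 × (0.21/0.25) = 27.3 × 0.840000 = 22.9320
cooking oil: 23.0 × (10.04/8.65) = 23.0 × 1.160694 = 26.6960
Index = Σ wᵢ·(p₁ᵢ/p₀ᵢ) = 34.0679 + 11.5678 + 22.9320 + 26.6960 = 95.2637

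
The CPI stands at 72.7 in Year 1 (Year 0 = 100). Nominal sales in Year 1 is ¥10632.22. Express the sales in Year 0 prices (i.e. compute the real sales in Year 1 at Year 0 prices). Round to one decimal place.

14624.8

Real = Nominal ÷ (Index/100) = 10632.22 ÷ (72.7/100)
     = 10632.22 ÷ 0.727 = 14624.7868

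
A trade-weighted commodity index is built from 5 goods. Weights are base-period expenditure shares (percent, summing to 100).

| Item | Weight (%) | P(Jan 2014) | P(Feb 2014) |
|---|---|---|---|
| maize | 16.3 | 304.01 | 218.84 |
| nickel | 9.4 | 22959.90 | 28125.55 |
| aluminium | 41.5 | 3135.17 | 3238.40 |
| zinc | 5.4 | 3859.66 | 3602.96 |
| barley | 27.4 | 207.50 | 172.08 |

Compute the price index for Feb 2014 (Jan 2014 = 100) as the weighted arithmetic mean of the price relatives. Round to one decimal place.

maize: 16.3 × (218.84/304.01) = 16.3 × 0.719845 = 11.7335
nickel: 9.4 × (28125.55/22959.90) = 9.4 × 1.224986 = 11.5149
aluminium: 41.5 × (3238.40/3135.17) = 41.5 × 1.032926 = 42.8664
zinc: 5.4 × (3602.96/3859.66) = 5.4 × 0.933492 = 5.0409
barley: 27.4 × (172.08/207.50) = 27.4 × 0.829301 = 22.7229
Index = Σ wᵢ·(p₁ᵢ/p₀ᵢ) = 11.7335 + 11.5149 + 42.8664 + 5.0409 + 22.7229 = 93.8785

93.9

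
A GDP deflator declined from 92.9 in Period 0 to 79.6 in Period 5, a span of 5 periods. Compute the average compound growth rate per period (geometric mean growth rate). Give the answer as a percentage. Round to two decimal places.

-3.04%

Growth factor = (79.6/92.9)^(1/5) = (0.856835)^(1/5) = 0.969571
Growth rate = 0.969571 − 1 = -0.030429 = -3.0429%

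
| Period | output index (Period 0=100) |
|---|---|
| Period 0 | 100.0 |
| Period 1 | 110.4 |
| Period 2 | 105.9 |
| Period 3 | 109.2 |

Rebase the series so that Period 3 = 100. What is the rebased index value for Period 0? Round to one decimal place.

91.6

Rebased(Period 0) = 100.0 / 109.2 × 100 = 91.5751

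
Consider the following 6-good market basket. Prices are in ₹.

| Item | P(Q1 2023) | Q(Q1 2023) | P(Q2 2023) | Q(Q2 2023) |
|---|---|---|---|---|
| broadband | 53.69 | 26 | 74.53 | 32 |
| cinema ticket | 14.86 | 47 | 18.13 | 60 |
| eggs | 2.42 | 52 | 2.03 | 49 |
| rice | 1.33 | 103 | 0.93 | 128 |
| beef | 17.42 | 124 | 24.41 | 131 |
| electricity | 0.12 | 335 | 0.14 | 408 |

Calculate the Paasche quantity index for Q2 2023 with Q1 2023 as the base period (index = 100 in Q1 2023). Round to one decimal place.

Paasche quantity index uses current-period prices as weights.
ΣP(Q2 2023)·Q(Q2 2023) = 74.53×32 + 18.13×60 + 2.03×49 + 0.93×128 + 24.41×131 + 0.14×408 = 2384.96 + 1087.8 + 99.47 + 119.04 + 3197.71 + 57.12 = 6946.1
ΣP(Q2 2023)·Q(Q1 2023) = 74.53×26 + 18.13×47 + 2.03×52 + 0.93×103 + 24.41×124 + 0.14×335 = 1937.78 + 852.11 + 105.56 + 95.79 + 3026.84 + 46.9 = 6064.98
Index = 6946.1 / 6064.98 × 100 = 114.5280

114.5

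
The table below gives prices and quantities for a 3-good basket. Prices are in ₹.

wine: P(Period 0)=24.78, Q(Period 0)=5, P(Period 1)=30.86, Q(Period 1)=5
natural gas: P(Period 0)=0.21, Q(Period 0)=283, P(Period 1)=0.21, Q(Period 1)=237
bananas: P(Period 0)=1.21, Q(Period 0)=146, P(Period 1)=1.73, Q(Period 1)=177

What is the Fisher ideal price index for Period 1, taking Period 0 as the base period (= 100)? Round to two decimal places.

130.55

Laspeyres component (base-period weights):
ΣP(Period 1)Q(Period 0) = 30.86×5 + 0.21×283 + 1.73×146 = 154.3 + 59.43 + 252.58 = 466.31
ΣP(Period 0)Q(Period 0) = 24.78×5 + 0.21×283 + 1.21×146 = 123.9 + 59.43 + 176.66 = 359.99
L = 466.31 / 359.99 × 100 = 129.5342
Paasche component (current-period weights):
ΣP(Period 1)Q(Period 1) = 30.86×5 + 0.21×237 + 1.73×177 = 154.3 + 49.77 + 306.21 = 510.28
ΣP(Period 0)Q(Period 1) = 24.78×5 + 0.21×237 + 1.21×177 = 123.9 + 49.77 + 214.17 = 387.84
P = 510.28 / 387.84 × 100 = 131.5697
Fisher = √(L × P) = √(129.5342 × 131.5697) = 130.5480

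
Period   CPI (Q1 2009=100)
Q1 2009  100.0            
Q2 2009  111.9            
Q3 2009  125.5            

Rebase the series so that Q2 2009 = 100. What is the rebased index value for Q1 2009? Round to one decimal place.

Rebased(Q1 2009) = 100.0 / 111.9 × 100 = 89.3655

89.4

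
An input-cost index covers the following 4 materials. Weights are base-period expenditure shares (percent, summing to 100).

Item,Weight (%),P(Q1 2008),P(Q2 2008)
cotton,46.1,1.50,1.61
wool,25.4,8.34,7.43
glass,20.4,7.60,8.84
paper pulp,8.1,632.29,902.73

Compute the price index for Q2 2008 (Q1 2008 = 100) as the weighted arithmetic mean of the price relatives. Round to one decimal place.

107.4

cotton: 46.1 × (1.61/1.50) = 46.1 × 1.073333 = 49.4807
wool: 25.4 × (7.43/8.34) = 25.4 × 0.890887 = 22.6285
glass: 20.4 × (8.84/7.60) = 20.4 × 1.163158 = 23.7284
paper pulp: 8.1 × (902.73/632.29) = 8.1 × 1.427715 = 11.5645
Index = Σ wᵢ·(p₁ᵢ/p₀ᵢ) = 49.4807 + 22.6285 + 23.7284 + 11.5645 = 107.4021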